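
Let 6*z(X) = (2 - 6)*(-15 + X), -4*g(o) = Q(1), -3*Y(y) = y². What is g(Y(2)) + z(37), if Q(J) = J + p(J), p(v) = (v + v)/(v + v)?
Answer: -91/6 ≈ -15.167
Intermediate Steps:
p(v) = 1 (p(v) = (2*v)/((2*v)) = (2*v)*(1/(2*v)) = 1)
Y(y) = -y²/3
Q(J) = 1 + J (Q(J) = J + 1 = 1 + J)
g(o) = -½ (g(o) = -(1 + 1)/4 = -¼*2 = -½)
z(X) = 10 - 2*X/3 (z(X) = ((2 - 6)*(-15 + X))/6 = (-4*(-15 + X))/6 = (60 - 4*X)/6 = 10 - 2*X/3)
g(Y(2)) + z(37) = -½ + (10 - ⅔*37) = -½ + (10 - 74/3) = -½ - 44/3 = -91/6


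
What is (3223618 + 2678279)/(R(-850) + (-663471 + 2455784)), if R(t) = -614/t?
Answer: 2508306225/761733332 ≈ 3.2929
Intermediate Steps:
(3223618 + 2678279)/(R(-850) + (-663471 + 2455784)) = (3223618 + 2678279)/(-614/(-850) + (-663471 + 2455784)) = 5901897/(-614*(-1/850) + 1792313) = 5901897/(307/425 + 1792313) = 5901897/(761733332/425) = 5901897*(425/761733332) = 2508306225/761733332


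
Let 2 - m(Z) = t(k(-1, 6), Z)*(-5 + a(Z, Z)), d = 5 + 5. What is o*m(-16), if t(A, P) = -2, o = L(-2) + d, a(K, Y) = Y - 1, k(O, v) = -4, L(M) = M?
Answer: -336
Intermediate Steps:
d = 10
a(K, Y) = -1 + Y
o = 8 (o = -2 + 10 = 8)
m(Z) = -10 + 2*Z (m(Z) = 2 - (-2)*(-5 + (-1 + Z)) = 2 - (-2)*(-6 + Z) = 2 - (12 - 2*Z) = 2 + (-12 + 2*Z) = -10 + 2*Z)
o*m(-16) = 8*(-10 + 2*(-16)) = 8*(-10 - 32) = 8*(-42) = -336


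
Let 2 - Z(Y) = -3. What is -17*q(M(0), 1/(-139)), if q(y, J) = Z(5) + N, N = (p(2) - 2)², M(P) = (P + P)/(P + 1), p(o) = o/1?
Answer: -85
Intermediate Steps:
p(o) = o (p(o) = o*1 = o)
Z(Y) = 5 (Z(Y) = 2 - 1*(-3) = 2 + 3 = 5)
M(P) = 2*P/(1 + P) (M(P) = (2*P)/(1 + P) = 2*P/(1 + P))
N = 0 (N = (2 - 2)² = 0² = 0)
q(y, J) = 5 (q(y, J) = 5 + 0 = 5)
-17*q(M(0), 1/(-139)) = -17*5 = -85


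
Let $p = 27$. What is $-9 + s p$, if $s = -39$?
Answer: $-1062$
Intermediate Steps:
$-9 + s p = -9 - 1053 = -1062$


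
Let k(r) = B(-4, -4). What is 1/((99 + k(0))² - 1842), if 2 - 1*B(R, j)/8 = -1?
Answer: 1/13287 ≈ 7.5262e-5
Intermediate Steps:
B(R, j) = 24 (B(R, j) = 16 - 8*(-1) = 16 + 8 = 24)
k(r) = 24
1/((99 + k(0))² - 1842) = 1/((99 + 24)² - 1842) = 1/(123² - 1842) = 1/(15129 - 1842) = 1/13287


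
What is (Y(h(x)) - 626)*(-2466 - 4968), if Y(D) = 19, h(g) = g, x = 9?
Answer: 4512438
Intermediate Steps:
(Y(h(x)) - 626)*(-2466 - 4968) = (19 - 626)*(-2466 - 4968) = -607*(-7434) = 4512438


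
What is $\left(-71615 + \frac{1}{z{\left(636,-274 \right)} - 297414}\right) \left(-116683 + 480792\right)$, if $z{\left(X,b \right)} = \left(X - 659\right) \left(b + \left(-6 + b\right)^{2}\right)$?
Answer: $- \frac{54610580285457029}{2094312} \approx -2.6076 \cdot 10^{10}$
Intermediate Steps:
$z{\left(X,b \right)} = \left(-659 + X\right) \left(b + \left(-6 + b\right)^{2}\right)$
$\left(-71615 + \frac{1}{z{\left(636,-274 \right)} - 297414}\right) \left(-116683 + 480792\right) = \left(-71615 + \frac{1}{\left(\left(-659\right) \left(-274\right) - 659 \left(-6 - 274\right)^{2} + 636 \left(-274\right) + 636 \left(-6 - 274\right)^{2}\right) - 297414}\right) \left(-116683 + 480792\right) = \left(-71615 + \frac{1}{\left(180566 - 659 \left(-280\right)^{2} - 174264 + 636 \left(-280\right)^{2}\right) - 297414}\right) 364109 = \left(-71615 + \frac{1}{\left(180566 - 51665600 - 174264 + 636 \cdot 78400\right) - 297414}\right) 364109 = \left(-71615 + \frac{1}{\left(180566 - 51665600 - 174264 + 49862400\right) - 297414}\right) 364109 = \left(-71615 + \frac{1}{-1796898 - 297414}\right) 364109 = \left(-71615 + \frac{1}{-2094312}\right) 364109 = \left(-71615 - \frac{1}{2094312}\right) 364109 = \left(- \frac{149984153881}{2094312}\right) 364109 = - \frac{54610580285457029}{2094312}$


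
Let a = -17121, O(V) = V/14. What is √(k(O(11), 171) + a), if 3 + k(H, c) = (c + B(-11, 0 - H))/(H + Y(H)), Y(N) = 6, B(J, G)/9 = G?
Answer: I*√6173043/19 ≈ 130.77*I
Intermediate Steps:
B(J, G) = 9*G
O(V) = V/14 (O(V) = V*(1/14) = V/14)
k(H, c) = -3 + (c - 9*H)/(6 + H) (k(H, c) = -3 + (c + 9*(0 - H))/(H + 6) = -3 + (c + 9*(-H))/(6 + H) = -3 + (c - 9*H)/(6 + H))
√(k(O(11), 171) + a) = √((-18 + 171 - 6*11/7)/(6 + (1/14)*11) - 17121) = √((-18 + 171 - 12*11/14)/(6 + 11/14) - 17121) = √((-18 + 171 - 66/7)/(95/14) - 17121) = √((14/95)*(1005/7) - 17121) = √(402/19 - 17121) = √(-324897/19) = I*√6173043/19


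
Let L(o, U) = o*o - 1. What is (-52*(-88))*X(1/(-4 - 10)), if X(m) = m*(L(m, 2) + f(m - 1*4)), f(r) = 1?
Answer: -572/343 ≈ -1.6676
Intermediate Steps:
L(o, U) = -1 + o**2 (L(o, U) = o**2 - 1 = -1 + o**2)
X(m) = m**3 (X(m) = m*((-1 + m**2) + 1) = m*m**2 = m**3)
(-52*(-88))*X(1/(-4 - 10)) = (-52*(-88))*(1/(-4 - 10))**3 = 4576*(1/(-14))**3 = 4576*(-1/14)**3 = 4576*(-1/2744) = -572/343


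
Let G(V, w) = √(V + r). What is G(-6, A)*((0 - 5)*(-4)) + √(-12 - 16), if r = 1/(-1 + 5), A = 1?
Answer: 2*I*(√7 + 5*√23) ≈ 53.25*I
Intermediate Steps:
r = ¼ (r = 1/4 = ¼ ≈ 0.25000)
G(V, w) = √(¼ + V) (G(V, w) = √(V + ¼) = √(¼ + V))
G(-6, A)*((0 - 5)*(-4)) + √(-12 - 16) = (√(1 + 4*(-6))/2)*((0 - 5)*(-4)) + √(-12 - 16) = (√(1 - 24)/2)*(-5*(-4)) + √(-28) = (√(-23)/2)*20 + 2*I*√7 = ((I*√23)/2)*20 + 2*I*√7 = (I*√23/2)*20 + 2*I*√7 = 10*I*√23 + 2*I*√7 = 2*I*√7 + 10*I*√23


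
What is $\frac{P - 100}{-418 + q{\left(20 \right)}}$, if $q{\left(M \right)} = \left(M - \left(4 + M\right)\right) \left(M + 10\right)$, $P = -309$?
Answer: $\frac{409}{538} \approx 0.76022$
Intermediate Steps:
$q{\left(M \right)} = -40 - 4 M$ ($q{\left(M \right)} = - 4 \left(10 + M\right) = -40 - 4 M$)
$\frac{P - 100}{-418 + q{\left(20 \right)}} = \frac{-309 - 100}{-418 - 120} = - \frac{409}{-418 - 120} = - \frac{409}{-538} = \left(-409\right) \left(- \frac{1}{538}\right) = \frac{409}{538}$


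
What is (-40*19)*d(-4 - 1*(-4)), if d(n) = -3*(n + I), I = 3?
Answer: 6840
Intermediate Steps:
d(n) = -9 - 3*n (d(n) = -3*(n + 3) = -3*(3 + n) = -9 - 3*n)
(-40*19)*d(-4 - 1*(-4)) = (-40*19)*(-9 - 3*(-4 - 1*(-4))) = -760*(-9 - 3*(-4 + 4)) = -760*(-9 - 3*0) = -760*(-9 + 0) = -760*(-9) = 6840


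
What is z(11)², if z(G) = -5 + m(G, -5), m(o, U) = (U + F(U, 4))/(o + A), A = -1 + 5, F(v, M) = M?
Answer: 5776/225 ≈ 25.671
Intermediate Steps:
A = 4
m(o, U) = (4 + U)/(4 + o) (m(o, U) = (U + 4)/(o + 4) = (4 + U)/(4 + o))
z(G) = -5 - 1/(4 + G) (z(G) = -5 + (4 - 5)/(4 + G) = -5 - 1/(4 + G))
z(11)² = ((-21 - 5*11)/(4 + 11))² = ((-21 - 55)/15)² = ((1/15)*(-76))² = (-76/15)² = 5776/225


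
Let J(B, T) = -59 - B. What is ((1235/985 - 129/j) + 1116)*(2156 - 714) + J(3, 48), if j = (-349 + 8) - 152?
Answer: 156500323738/97121 ≈ 1.6114e+6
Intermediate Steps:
j = -493 (j = -341 - 152 = -493)
((1235/985 - 129/j) + 1116)*(2156 - 714) + J(3, 48) = ((1235/985 - 129/(-493)) + 1116)*(2156 - 714) + (-59 - 1*3) = ((1235*(1/985) - 129*(-1/493)) + 1116)*1442 + (-59 - 3) = ((247/197 + 129/493) + 1116)*1442 - 62 = (147184/97121 + 1116)*1442 - 62 = (108534220/97121)*1442 - 62 = 156506345240/97121 - 62 = 156500323738/97121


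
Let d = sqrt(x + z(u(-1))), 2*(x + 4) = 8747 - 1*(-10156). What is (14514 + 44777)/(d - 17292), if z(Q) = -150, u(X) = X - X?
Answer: -2050519944/598007933 - 59291*sqrt(37190)/598007933 ≈ -3.4480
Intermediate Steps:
u(X) = 0
x = 18895/2 (x = -4 + (8747 - 1*(-10156))/2 = -4 + (8747 + 10156)/2 = -4 + (1/2)*18903 = -4 + 18903/2 = 18895/2 ≈ 9447.5)
d = sqrt(37190)/2 (d = sqrt(18895/2 - 150) = sqrt(18595/2) = sqrt(37190)/2 ≈ 96.424)
(14514 + 44777)/(d - 17292) = (14514 + 44777)/(sqrt(37190)/2 - 17292) = 59291/(-17292 + sqrt(37190)/2)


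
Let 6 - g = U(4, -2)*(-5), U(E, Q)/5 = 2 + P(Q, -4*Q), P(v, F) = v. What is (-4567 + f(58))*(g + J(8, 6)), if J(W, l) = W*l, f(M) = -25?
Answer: -247968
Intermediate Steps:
U(E, Q) = 10 + 5*Q (U(E, Q) = 5*(2 + Q) = 10 + 5*Q)
g = 6 (g = 6 - (10 + 5*(-2))*(-5) = 6 - (10 - 10)*(-5) = 6 - 0*(-5) = 6 - 1*0 = 6 + 0 = 6)
(-4567 + f(58))*(g + J(8, 6)) = (-4567 - 25)*(6 + 8*6) = -4592*(6 + 48) = -4592*54 = -247968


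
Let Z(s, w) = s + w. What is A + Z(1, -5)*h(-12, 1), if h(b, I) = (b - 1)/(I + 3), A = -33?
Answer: -20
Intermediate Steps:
h(b, I) = (-1 + b)/(3 + I)
A + Z(1, -5)*h(-12, 1) = -33 + (1 - 5)*((-1 - 12)/(3 + 1)) = -33 - 4*(-13)/4 = -33 - (-13) = -33 - 4*(-13/4) = -33 + 13 = -20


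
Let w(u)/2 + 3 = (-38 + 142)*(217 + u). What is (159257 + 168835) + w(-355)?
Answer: 299382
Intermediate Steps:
w(u) = 45130 + 208*u (w(u) = -6 + 2*((-38 + 142)*(217 + u)) = -6 + 2*(104*(217 + u)) = -6 + 2*(22568 + 104*u) = -6 + (45136 + 208*u) = 45130 + 208*u)
(159257 + 168835) + w(-355) = (159257 + 168835) + (45130 + 208*(-355)) = 328092 + (45130 - 73840) = 328092 - 28710 = 299382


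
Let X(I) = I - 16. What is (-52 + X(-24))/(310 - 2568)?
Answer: 46/1129 ≈ 0.040744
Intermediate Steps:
X(I) = -16 + I
(-52 + X(-24))/(310 - 2568) = (-52 + (-16 - 24))/(310 - 2568) = (-52 - 40)/(-2258) = -92*(-1/2258) = 46/1129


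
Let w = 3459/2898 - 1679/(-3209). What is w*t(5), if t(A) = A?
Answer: 26609455/3099894 ≈ 8.5840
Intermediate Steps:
w = 5321891/3099894 (w = 3459*(1/2898) - 1679*(-1/3209) = 1153/966 + 1679/3209 = 5321891/3099894 ≈ 1.7168)
w*t(5) = (5321891/3099894)*5 = 26609455/3099894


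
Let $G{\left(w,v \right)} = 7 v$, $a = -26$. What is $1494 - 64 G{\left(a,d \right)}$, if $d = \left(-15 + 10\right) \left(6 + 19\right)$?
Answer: $57494$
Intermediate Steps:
$d = -125$ ($d = \left(-5\right) 25 = -125$)
$1494 - 64 G{\left(a,d \right)} = 1494 - 64 \cdot 7 \left(-125\right) = 1494 - -56000 = 1494 + 56000 = 57494$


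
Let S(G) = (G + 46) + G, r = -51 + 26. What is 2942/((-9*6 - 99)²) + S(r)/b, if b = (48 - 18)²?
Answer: 70949/585225 ≈ 0.12123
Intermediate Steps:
b = 900 (b = 30² = 900)
r = -25
S(G) = 46 + 2*G (S(G) = (46 + G) + G = 46 + 2*G)
2942/((-9*6 - 99)²) + S(r)/b = 2942/((-9*6 - 99)²) + (46 + 2*(-25))/900 = 2942/((-54 - 99)²) + (46 - 50)*(1/900) = 2942/((-153)²) - 4*1/900 = 2942/23409 - 1/225 = 70949/585225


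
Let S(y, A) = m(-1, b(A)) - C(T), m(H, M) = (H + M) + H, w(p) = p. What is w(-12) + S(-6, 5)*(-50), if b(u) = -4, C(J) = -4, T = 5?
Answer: 88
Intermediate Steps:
m(H, M) = M + 2*H
S(y, A) = -2 (S(y, A) = (-4 + 2*(-1)) - 1*(-4) = (-4 - 2) + 4 = -6 + 4 = -2)
w(-12) + S(-6, 5)*(-50) = -12 - 2*(-50) = -12 + 100 = 88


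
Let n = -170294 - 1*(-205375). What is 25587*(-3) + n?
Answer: -41680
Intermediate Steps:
n = 35081 (n = -170294 + 205375 = 35081)
25587*(-3) + n = 25587*(-3) + 35081 = -76761 + 35081 = -41680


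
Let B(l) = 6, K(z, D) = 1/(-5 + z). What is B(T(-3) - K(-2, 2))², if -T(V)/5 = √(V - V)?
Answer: 36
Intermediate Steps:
T(V) = 0 (T(V) = -5*√(V - V) = -5*√0 = -5*0 = 0)
B(T(-3) - K(-2, 2))² = 6² = 36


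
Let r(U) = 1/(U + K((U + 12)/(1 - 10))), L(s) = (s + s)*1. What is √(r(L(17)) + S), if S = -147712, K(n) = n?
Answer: I*√2496332215/130 ≈ 384.33*I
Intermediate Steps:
L(s) = 2*s (L(s) = (2*s)*1 = 2*s)
r(U) = 1/(-4/3 + 8*U/9) (r(U) = 1/(U + (U + 12)/(1 - 10)) = 1/(U + (12 + U)/(-9)) = 1/(U + (12 + U)*(-⅑)) = 1/(U + (-4/3 - U/9)) = 1/(-4/3 + 8*U/9))
√(r(L(17)) + S) = √(9/(4*(-3 + 2*(2*17))) - 147712) = √(9/(4*(-3 + 2*34)) - 147712) = √(9/(4*(-3 + 68)) - 147712) = √((9/4)/65 - 147712) = √((9/4)*(1/65) - 147712) = √(9/260 - 147712) = √(-38405111/260) = I*√2496332215/130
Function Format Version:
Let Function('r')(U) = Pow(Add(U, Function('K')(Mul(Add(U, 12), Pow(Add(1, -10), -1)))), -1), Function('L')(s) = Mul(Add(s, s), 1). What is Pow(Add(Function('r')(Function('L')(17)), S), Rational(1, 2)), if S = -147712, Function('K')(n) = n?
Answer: Mul(Rational(1, 130), I, Pow(2496332215, Rational(1, 2))) ≈ Mul(384.33, I)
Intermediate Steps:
Function('L')(s) = Mul(2, s) (Function('L')(s) = Mul(Mul(2, s), 1) = Mul(2, s))
Function('r')(U) = Pow(Add(Rational(-4, 3), Mul(Rational(8, 9), U)), -1) (Function('r')(U) = Pow(Add(U, Mul(Add(U, 12), Pow(Add(1, -10), -1))), -1) = Pow(Add(U, Mul(Add(12, U), Pow(-9, -1))), -1) = Pow(Add(U, Mul(Add(12, U), Rational(-1, 9))), -1) = Pow(Add(U, Add(Rational(-4, 3), Mul(Rational(-1, 9), U))), -1) = Pow(Add(Rational(-4, 3), Mul(Rational(8, 9), U)), -1))
Pow(Add(Function('r')(Function('L')(17)), S), Rational(1, 2)) = Pow(Add(Mul(Rational(9, 4), Pow(Add(-3, Mul(2, Mul(2, 17))), -1)), -147712), Rational(1, 2)) = Pow(Add(Mul(Rational(9, 4), Pow(Add(-3, Mul(2, 34)), -1)), -147712), Rational(1, 2)) = Pow(Add(Mul(Rational(9, 4), Pow(Add(-3, 68), -1)), -147712), Rational(1, 2)) = Pow(Add(Mul(Rational(9, 4), Pow(65, -1)), -147712), Rational(1, 2)) = Pow(Add(Mul(Rational(9, 4), Rational(1, 65)), -147712), Rational(1, 2)) = Pow(Add(Rational(9, 260), -147712), Rational(1, 2)) = Pow(Rational(-38405111, 260), Rational(1, 2)) = Mul(Rational(1, 130), I, Pow(2496332215, Rational(1, 2)))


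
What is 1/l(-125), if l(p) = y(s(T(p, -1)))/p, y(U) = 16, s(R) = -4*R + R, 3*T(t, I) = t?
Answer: -125/16 ≈ -7.8125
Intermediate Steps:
T(t, I) = t/3
s(R) = -3*R
l(p) = 16/p
1/l(-125) = 1/(16/(-125)) = 1/(16*(-1/125)) = 1/(-16/125) = -125/16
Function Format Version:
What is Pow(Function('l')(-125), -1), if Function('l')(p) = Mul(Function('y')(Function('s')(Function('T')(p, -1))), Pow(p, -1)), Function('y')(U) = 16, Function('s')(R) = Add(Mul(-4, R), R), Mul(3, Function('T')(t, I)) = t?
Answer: Rational(-125, 16) ≈ -7.8125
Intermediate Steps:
Function('T')(t, I) = Mul(Rational(1, 3), t)
Function('s')(R) = Mul(-3, R)
Function('l')(p) = Mul(16, Pow(p, -1))
Pow(Function('l')(-125), -1) = Pow(Mul(16, Pow(-125, -1)), -1) = Pow(Mul(16, Rational(-1, 125)), -1) = Pow(Rational(-16, 125), -1) = Rational(-125, 16)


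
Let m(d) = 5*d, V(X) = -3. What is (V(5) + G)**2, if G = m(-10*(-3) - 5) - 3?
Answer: 14161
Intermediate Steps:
G = 122 (G = 5*(-10*(-3) - 5) - 3 = 5*(-2*(-15) - 5) - 3 = 5*(30 - 5) - 3 = 5*25 - 3 = 125 - 3 = 122)
(V(5) + G)**2 = (-3 + 122)**2 = 119**2 = 14161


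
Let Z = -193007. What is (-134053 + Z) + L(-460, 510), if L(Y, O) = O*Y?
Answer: -561660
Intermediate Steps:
(-134053 + Z) + L(-460, 510) = (-134053 - 193007) + 510*(-460) = -327060 - 234600 = -561660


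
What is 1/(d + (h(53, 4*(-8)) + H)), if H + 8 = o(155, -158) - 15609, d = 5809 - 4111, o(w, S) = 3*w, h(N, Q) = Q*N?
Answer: -1/15150 ≈ -6.6007e-5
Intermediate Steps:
h(N, Q) = N*Q
d = 1698
H = -15152 (H = -8 + (3*155 - 15609) = -8 + (465 - 15609) = -8 - 15144 = -15152)
1/(d + (h(53, 4*(-8)) + H)) = 1/(1698 + (53*(4*(-8)) - 15152)) = 1/(1698 + (53*(-32) - 15152)) = 1/(1698 + (-1696 - 15152)) = 1/(1698 - 16848) = 1/(-15150) = -1/15150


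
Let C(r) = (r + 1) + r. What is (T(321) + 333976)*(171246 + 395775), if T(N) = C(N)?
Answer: 189735999999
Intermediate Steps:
C(r) = 1 + 2*r (C(r) = (1 + r) + r = 1 + 2*r)
T(N) = 1 + 2*N
(T(321) + 333976)*(171246 + 395775) = ((1 + 2*321) + 333976)*(171246 + 395775) = ((1 + 642) + 333976)*567021 = (643 + 333976)*567021 = 334619*567021 = 189735999999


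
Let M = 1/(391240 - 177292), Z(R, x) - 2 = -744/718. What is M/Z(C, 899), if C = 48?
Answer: 359/74026008 ≈ 4.8496e-6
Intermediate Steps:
Z(R, x) = 346/359 (Z(R, x) = 2 - 744/718 = 2 - 744*1/718 = 2 - 372/359 = 346/359)
M = 1/213948 ≈ 4.6740e-6
M/Z(C, 899) = 1/(213948*(346/359)) = (1/213948)*(359/346) = 359/74026008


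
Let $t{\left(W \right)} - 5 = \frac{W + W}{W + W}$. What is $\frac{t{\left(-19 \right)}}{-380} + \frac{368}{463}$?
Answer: $\frac{68531}{87970} \approx 0.77903$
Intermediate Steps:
$t{\left(W \right)} = 6$ ($t{\left(W \right)} = 5 + \frac{W + W}{W + W} = 5 + \frac{2 W}{2 W} = 5 + 2 W \frac{1}{2 W} = 5 + 1 = 6$)
$\frac{t{\left(-19 \right)}}{-380} + \frac{368}{463} = \frac{6}{-380} + \frac{368}{463} = 6 \left(- \frac{1}{380}\right) + 368 \cdot \frac{1}{463} = - \frac{3}{190} + \frac{368}{463} = \frac{68531}{87970}$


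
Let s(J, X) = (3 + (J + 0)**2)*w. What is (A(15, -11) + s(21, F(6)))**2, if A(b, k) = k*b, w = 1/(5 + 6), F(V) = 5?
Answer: 1879641/121 ≈ 15534.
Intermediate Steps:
w = 1/11 ≈ 0.090909
A(b, k) = b*k
s(J, X) = 3/11 + J**2/11 (s(J, X) = (3 + (J + 0)**2)*(1/11) = (3 + J**2)*(1/11) = 3/11 + J**2/11)
(A(15, -11) + s(21, F(6)))**2 = (15*(-11) + (3/11 + (1/11)*21**2))**2 = (-165 + (3/11 + (1/11)*441))**2 = (-165 + (3/11 + 441/11))**2 = (-165 + 444/11)**2 = (-1371/11)**2 = 1879641/121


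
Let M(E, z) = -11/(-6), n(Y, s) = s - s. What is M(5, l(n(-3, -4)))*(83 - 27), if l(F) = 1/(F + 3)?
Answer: 308/3 ≈ 102.67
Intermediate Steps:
n(Y, s) = 0
l(F) = 1/(3 + F)
M(E, z) = 11/6 (M(E, z) = -11*(-⅙) = 11/6)
M(5, l(n(-3, -4)))*(83 - 27) = 11*(83 - 27)/6 = (11/6)*56 = 308/3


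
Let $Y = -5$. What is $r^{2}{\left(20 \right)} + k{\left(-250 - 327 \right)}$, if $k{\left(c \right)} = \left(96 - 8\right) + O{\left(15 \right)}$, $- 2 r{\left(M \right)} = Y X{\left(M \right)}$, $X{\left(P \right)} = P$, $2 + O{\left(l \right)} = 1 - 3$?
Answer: $2584$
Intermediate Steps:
$O{\left(l \right)} = -4$ ($O{\left(l \right)} = -2 + \left(1 - 3\right) = -2 - 2 = -4$)
$r{\left(M \right)} = \frac{5 M}{2}$ ($r{\left(M \right)} = - \frac{\left(-5\right) M}{2} = \frac{5 M}{2}$)
$k{\left(c \right)} = 84$ ($k{\left(c \right)} = \left(96 - 8\right) - 4 = 88 - 4 = 84$)
$r^{2}{\left(20 \right)} + k{\left(-250 - 327 \right)} = \left(\frac{5}{2} \cdot 20\right)^{2} + 84 = 50^{2} + 84 = 2500 + 84 = 2584$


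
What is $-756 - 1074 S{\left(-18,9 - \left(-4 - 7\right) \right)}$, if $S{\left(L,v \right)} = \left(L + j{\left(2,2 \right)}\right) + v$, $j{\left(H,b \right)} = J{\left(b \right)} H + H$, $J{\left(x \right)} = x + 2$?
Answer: $-13644$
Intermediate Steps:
$J{\left(x \right)} = 2 + x$
$j{\left(H,b \right)} = H + H \left(2 + b\right)$ ($j{\left(H,b \right)} = \left(2 + b\right) H + H = H \left(2 + b\right) + H = H + H \left(2 + b\right)$)
$S{\left(L,v \right)} = 10 + L + v$ ($S{\left(L,v \right)} = \left(L + 2 \left(3 + 2\right)\right) + v = \left(L + 2 \cdot 5\right) + v = \left(L + 10\right) + v = \left(10 + L\right) + v = 10 + L + v$)
$-756 - 1074 S{\left(-18,9 - \left(-4 - 7\right) \right)} = -756 - 1074 \left(10 - 18 + \left(9 - \left(-4 - 7\right)\right)\right) = -756 - 1074 \left(10 - 18 + \left(9 - -11\right)\right) = -756 - 1074 \left(10 - 18 + \left(9 + 11\right)\right) = -756 - 1074 \left(10 - 18 + 20\right) = -756 - 12888 = -13644$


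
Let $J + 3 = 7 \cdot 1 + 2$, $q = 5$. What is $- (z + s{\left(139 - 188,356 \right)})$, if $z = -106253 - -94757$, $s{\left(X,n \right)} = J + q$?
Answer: $11485$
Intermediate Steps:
$J = 6$ ($J = -3 + \left(7 \cdot 1 + 2\right) = -3 + \left(7 + 2\right) = -3 + 9 = 6$)
$s{\left(X,n \right)} = 11$ ($s{\left(X,n \right)} = 6 + 5 = 11$)
$z = -11496$ ($z = -106253 + 94757 = -11496$)
$- (z + s{\left(139 - 188,356 \right)}) = - (-11496 + 11) = \left(-1\right) \left(-11485\right) = 11485$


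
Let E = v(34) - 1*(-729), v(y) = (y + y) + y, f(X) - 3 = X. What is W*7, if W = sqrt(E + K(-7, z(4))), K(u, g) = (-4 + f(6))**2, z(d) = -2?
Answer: 14*sqrt(214) ≈ 204.80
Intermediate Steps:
f(X) = 3 + X
v(y) = 3*y (v(y) = 2*y + y = 3*y)
K(u, g) = 25 (K(u, g) = (-4 + (3 + 6))**2 = (-4 + 9)**2 = 5**2 = 25)
E = 831 (E = 3*34 - 1*(-729) = 102 + 729 = 831)
W = 2*sqrt(214) (W = sqrt(831 + 25) = sqrt(856) = 2*sqrt(214) ≈ 29.257)
W*7 = (2*sqrt(214))*7 = 14*sqrt(214)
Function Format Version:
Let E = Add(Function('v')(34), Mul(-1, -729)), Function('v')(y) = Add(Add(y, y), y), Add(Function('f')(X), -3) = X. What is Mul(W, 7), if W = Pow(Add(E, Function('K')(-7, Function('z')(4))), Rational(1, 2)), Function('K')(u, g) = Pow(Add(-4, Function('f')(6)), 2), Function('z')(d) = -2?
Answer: Mul(14, Pow(214, Rational(1, 2))) ≈ 204.80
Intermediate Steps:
Function('f')(X) = Add(3, X)
Function('v')(y) = Mul(3, y) (Function('v')(y) = Add(Mul(2, y), y) = Mul(3, y))
Function('K')(u, g) = 25 (Function('K')(u, g) = Pow(Add(-4, Add(3, 6)), 2) = Pow(Add(-4, 9), 2) = Pow(5, 2) = 25)
E = 831 (E = Add(Mul(3, 34), Mul(-1, -729)) = Add(102, 729) = 831)
W = Mul(2, Pow(214, Rational(1, 2))) (W = Pow(Add(831, 25), Rational(1, 2)) = Pow(856, Rational(1, 2)) = Mul(2, Pow(214, Rational(1, 2))) ≈ 29.257)
Mul(W, 7) = Mul(Mul(2, Pow(214, Rational(1, 2))), 7) = Mul(14, Pow(214, Rational(1, 2)))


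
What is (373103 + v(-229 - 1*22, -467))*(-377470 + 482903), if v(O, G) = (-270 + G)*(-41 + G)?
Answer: 78811062067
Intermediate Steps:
(373103 + v(-229 - 1*22, -467))*(-377470 + 482903) = (373103 + (11070 + (-467)**2 - 311*(-467)))*(-377470 + 482903) = (373103 + (11070 + 218089 + 145237))*105433 = (373103 + 374396)*105433 = 747499*105433 = 78811062067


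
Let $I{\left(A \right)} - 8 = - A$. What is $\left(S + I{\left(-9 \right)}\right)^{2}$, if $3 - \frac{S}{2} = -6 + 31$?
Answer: $729$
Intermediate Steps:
$I{\left(A \right)} = 8 - A$
$S = -44$ ($S = 6 - 2 \left(-6 + 31\right) = 6 - 50 = -44$)
$\left(S + I{\left(-9 \right)}\right)^{2} = \left(-44 + \left(8 - -9\right)\right)^{2} = \left(-44 + \left(8 + 9\right)\right)^{2} = \left(-44 + 17\right)^{2} = \left(-27\right)^{2} = 729$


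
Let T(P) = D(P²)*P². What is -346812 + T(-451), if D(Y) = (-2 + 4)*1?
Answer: 59990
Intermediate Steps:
D(Y) = 2 (D(Y) = 2*1 = 2)
T(P) = 2*P²
-346812 + T(-451) = -346812 + 2*(-451)² = -346812 + 2*203401 = -346812 + 406802 = 59990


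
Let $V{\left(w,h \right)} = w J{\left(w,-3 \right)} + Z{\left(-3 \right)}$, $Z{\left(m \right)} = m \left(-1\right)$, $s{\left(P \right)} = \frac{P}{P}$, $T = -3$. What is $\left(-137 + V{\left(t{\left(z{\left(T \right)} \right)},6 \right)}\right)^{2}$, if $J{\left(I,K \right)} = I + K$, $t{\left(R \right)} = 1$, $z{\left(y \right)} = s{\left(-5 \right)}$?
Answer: $18496$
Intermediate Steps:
$s{\left(P \right)} = 1$
$z{\left(y \right)} = 1$
$Z{\left(m \right)} = - m$
$V{\left(w,h \right)} = 3 + w \left(-3 + w\right)$ ($V{\left(w,h \right)} = w \left(w - 3\right) - -3 = w \left(-3 + w\right) + 3 = 3 + w \left(-3 + w\right)$)
$\left(-137 + V{\left(t{\left(z{\left(T \right)} \right)},6 \right)}\right)^{2} = \left(-137 + \left(3 + 1 \left(-3 + 1\right)\right)\right)^{2} = \left(-137 + \left(3 + 1 \left(-2\right)\right)\right)^{2} = \left(-137 + \left(3 - 2\right)\right)^{2} = \left(-137 + 1\right)^{2} = \left(-136\right)^{2} = 18496$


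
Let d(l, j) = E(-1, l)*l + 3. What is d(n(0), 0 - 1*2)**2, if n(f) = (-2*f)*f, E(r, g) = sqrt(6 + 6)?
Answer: 9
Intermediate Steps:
E(r, g) = 2*sqrt(3) (E(r, g) = sqrt(12) = 2*sqrt(3))
n(f) = -2*f**2
d(l, j) = 3 + 2*l*sqrt(3) (d(l, j) = (2*sqrt(3))*l + 3 = 2*l*sqrt(3) + 3 = 3 + 2*l*sqrt(3))
d(n(0), 0 - 1*2)**2 = (3 + 2*(-2*0**2)*sqrt(3))**2 = (3 + 2*(-2*0)*sqrt(3))**2 = (3 + 2*0*sqrt(3))**2 = (3 + 0)**2 = 3**2 = 9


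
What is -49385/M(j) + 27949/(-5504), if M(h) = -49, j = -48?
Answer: 38635077/38528 ≈ 1002.8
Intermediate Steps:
-49385/M(j) + 27949/(-5504) = -49385/(-49) + 27949/(-5504) = -49385*(-1/49) + 27949*(-1/5504) = 7055/7 - 27949/5504 = 38635077/38528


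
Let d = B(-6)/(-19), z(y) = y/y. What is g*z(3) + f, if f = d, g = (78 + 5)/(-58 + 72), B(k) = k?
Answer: 1661/266 ≈ 6.2444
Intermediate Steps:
g = 83/14 ≈ 5.9286
z(y) = 1
d = 6/19 (d = -6/(-19) = -6*(-1/19) = 6/19 ≈ 0.31579)
f = 6/19 ≈ 0.31579
g*z(3) + f = (83/14)*1 + 6/19 = 83/14 + 6/19 = 1661/266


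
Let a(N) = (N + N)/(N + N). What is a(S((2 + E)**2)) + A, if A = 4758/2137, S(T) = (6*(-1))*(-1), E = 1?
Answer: 6895/2137 ≈ 3.2265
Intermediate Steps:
S(T) = 6 (S(T) = -6*(-1) = 6)
A = 4758/2137 (A = 4758*(1/2137) = 4758/2137 ≈ 2.2265)
a(N) = 1 (a(N) = (2*N)/((2*N)) = (2*N)*(1/(2*N)) = 1)
a(S((2 + E)**2)) + A = 1 + 4758/2137 = 6895/2137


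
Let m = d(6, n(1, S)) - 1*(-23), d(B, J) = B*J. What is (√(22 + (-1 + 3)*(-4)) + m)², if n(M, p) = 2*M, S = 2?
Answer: (35 + √14)² ≈ 1500.9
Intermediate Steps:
m = 35 (m = 6*(2*1) - 1*(-23) = 6*2 + 23 = 12 + 23 = 35)
(√(22 + (-1 + 3)*(-4)) + m)² = (√(22 + (-1 + 3)*(-4)) + 35)² = (√(22 + 2*(-4)) + 35)² = (√(22 - 8) + 35)² = (√14 + 35)² = (35 + √14)²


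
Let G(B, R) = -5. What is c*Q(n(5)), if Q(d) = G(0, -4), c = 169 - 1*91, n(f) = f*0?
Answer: -390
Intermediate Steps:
n(f) = 0
c = 78 (c = 169 - 91 = 78)
Q(d) = -5
c*Q(n(5)) = 78*(-5) = -390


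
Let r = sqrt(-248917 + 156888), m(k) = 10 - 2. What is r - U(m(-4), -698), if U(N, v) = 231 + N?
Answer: -239 + I*sqrt(92029) ≈ -239.0 + 303.36*I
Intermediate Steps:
m(k) = 8
r = I*sqrt(92029) (r = sqrt(-92029) = I*sqrt(92029) ≈ 303.36*I)
r - U(m(-4), -698) = I*sqrt(92029) - (231 + 8) = I*sqrt(92029) - 1*239 = I*sqrt(92029) - 239 = -239 + I*sqrt(92029)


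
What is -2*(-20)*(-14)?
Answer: -560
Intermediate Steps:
-2*(-20)*(-14) = 40*(-14) = -560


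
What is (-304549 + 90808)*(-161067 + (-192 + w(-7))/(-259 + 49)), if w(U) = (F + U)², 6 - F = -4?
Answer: 2409850477089/70 ≈ 3.4426e+10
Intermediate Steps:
F = 10 (F = 6 - 1*(-4) = 6 + 4 = 10)
w(U) = (10 + U)²
(-304549 + 90808)*(-161067 + (-192 + w(-7))/(-259 + 49)) = (-304549 + 90808)*(-161067 + (-192 + (10 - 7)²)/(-259 + 49)) = -213741*(-161067 + (-192 + 3²)/(-210)) = -213741*(-161067 + (-192 + 9)*(-1/210)) = -213741*(-161067 - 183*(-1/210)) = -213741*(-161067 + 61/70) = -213741*(-11274629/70) = 2409850477089/70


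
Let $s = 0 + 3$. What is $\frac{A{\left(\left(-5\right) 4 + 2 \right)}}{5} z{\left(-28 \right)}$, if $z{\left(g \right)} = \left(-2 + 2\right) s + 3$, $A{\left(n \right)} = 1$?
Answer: $\frac{3}{5} \approx 0.6$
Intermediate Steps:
$s = 3$
$z{\left(g \right)} = 3$ ($z{\left(g \right)} = \left(-2 + 2\right) 3 + 3 = 0 \cdot 3 + 3 = 0 + 3 = 3$)
$\frac{A{\left(\left(-5\right) 4 + 2 \right)}}{5} z{\left(-28 \right)} = 1 \cdot \frac{1}{5} \cdot 3 = \frac{1}{5} \cdot 3 = \frac{3}{5}$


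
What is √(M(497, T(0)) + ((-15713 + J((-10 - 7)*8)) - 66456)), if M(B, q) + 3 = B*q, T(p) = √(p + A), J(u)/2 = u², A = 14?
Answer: √(-45180 + 497*√14) ≈ 208.14*I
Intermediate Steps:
J(u) = 2*u²
T(p) = √(14 + p) (T(p) = √(p + 14) = √(14 + p))
M(B, q) = -3 + B*q
√(M(497, T(0)) + ((-15713 + J((-10 - 7)*8)) - 66456)) = √((-3 + 497*√(14 + 0)) + ((-15713 + 2*((-10 - 7)*8)²) - 66456)) = √((-3 + 497*√14) + ((-15713 + 2*(-17*8)²) - 66456)) = √((-3 + 497*√14) + ((-15713 + 2*(-136)²) - 66456)) = √((-3 + 497*√14) + ((-15713 + 2*18496) - 66456)) = √((-3 + 497*√14) + ((-15713 + 36992) - 66456)) = √((-3 + 497*√14) + (21279 - 66456)) = √((-3 + 497*√14) - 45177) = √(-45180 + 497*√14)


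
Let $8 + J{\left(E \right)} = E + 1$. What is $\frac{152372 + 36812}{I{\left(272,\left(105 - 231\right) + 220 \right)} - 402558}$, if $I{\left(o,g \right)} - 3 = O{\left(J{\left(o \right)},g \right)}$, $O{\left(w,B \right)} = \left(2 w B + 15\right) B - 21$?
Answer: $\frac{94592}{2140957} \approx 0.044182$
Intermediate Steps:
$J{\left(E \right)} = -7 + E$ ($J{\left(E \right)} = -8 + \left(E + 1\right) = -8 + \left(1 + E\right) = -7 + E$)
$O{\left(w,B \right)} = -21 + B \left(15 + 2 B w\right)$ ($O{\left(w,B \right)} = \left(2 B w + 15\right) B - 21 = \left(15 + 2 B w\right) B - 21 = B \left(15 + 2 B w\right) - 21 = -21 + B \left(15 + 2 B w\right)$)
$I{\left(o,g \right)} = -18 + 15 g + 2 g^{2} \left(-7 + o\right)$ ($I{\left(o,g \right)} = 3 + \left(-21 + 15 g + 2 \left(-7 + o\right) g^{2}\right) = 3 + \left(-21 + 15 g + 2 g^{2} \left(-7 + o\right)\right) = -18 + 15 g + 2 g^{2} \left(-7 + o\right)$)
$\frac{152372 + 36812}{I{\left(272,\left(105 - 231\right) + 220 \right)} - 402558} = \frac{152372 + 36812}{\left(-18 + 15 \left(\left(105 - 231\right) + 220\right) + 2 \left(\left(105 - 231\right) + 220\right)^{2} \left(-7 + 272\right)\right) - 402558} = \frac{189184}{\left(-18 + 15 \left(-126 + 220\right) + 2 \left(-126 + 220\right)^{2} \cdot 265\right) - 402558} = \frac{189184}{\left(-18 + 15 \cdot 94 + 2 \cdot 94^{2} \cdot 265\right) - 402558} = \frac{189184}{\left(-18 + 1410 + 2 \cdot 8836 \cdot 265\right) - 402558} = \frac{189184}{\left(-18 + 1410 + 4683080\right) - 402558} = \frac{189184}{4684472 - 402558} = \frac{189184}{4281914} = 189184 \cdot \frac{1}{4281914} = \frac{94592}{2140957}$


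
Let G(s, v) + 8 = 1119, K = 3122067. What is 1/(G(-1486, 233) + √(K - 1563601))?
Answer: -1111/324145 + √1558466/324145 ≈ 0.00042384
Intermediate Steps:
G(s, v) = 1111 (G(s, v) = -8 + 1119 = 1111)
1/(G(-1486, 233) + √(K - 1563601)) = 1/(1111 + √(3122067 - 1563601)) = 1/(1111 + √1558466)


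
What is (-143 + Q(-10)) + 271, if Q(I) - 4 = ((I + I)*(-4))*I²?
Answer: 8132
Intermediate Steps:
Q(I) = 4 - 8*I³ (Q(I) = 4 + ((I + I)*(-4))*I² = 4 + ((2*I)*(-4))*I² = 4 + (-8*I)*I² = 4 - 8*I³)
(-143 + Q(-10)) + 271 = (-143 + (4 - 8*(-10)³)) + 271 = (-143 + (4 - 8*(-1000))) + 271 = (-143 + (4 + 8000)) + 271 = (-143 + 8004) + 271 = 7861 + 271 = 8132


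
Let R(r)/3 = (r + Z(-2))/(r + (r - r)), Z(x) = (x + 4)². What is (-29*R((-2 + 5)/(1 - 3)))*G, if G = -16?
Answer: -2320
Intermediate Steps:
Z(x) = (4 + x)²
R(r) = 3*(4 + r)/r (R(r) = 3*((r + (4 - 2)²)/(r + (r - r))) = 3*((r + 2²)/(r + 0)) = 3*((r + 4)/r) = 3*((4 + r)/r) = 3*(4 + r)/r)
(-29*R((-2 + 5)/(1 - 3)))*G = -29*(3 + 12/(((-2 + 5)/(1 - 3))))*(-16) = -29*(3 + 12/((3/(-2))))*(-16) = -29*(3 + 12/((3*(-½))))*(-16) = -29*(3 + 12/(-3/2))*(-16) = -29*(3 + 12*(-⅔))*(-16) = -29*(3 - 8)*(-16) = -29*(-5)*(-16) = 145*(-16) = -2320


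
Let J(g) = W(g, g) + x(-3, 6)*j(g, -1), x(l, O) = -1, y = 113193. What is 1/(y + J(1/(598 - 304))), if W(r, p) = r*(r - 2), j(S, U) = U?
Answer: 86436/9784035997 ≈ 8.8344e-6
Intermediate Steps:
W(r, p) = r*(-2 + r)
J(g) = 1 + g*(-2 + g) (J(g) = g*(-2 + g) - 1*(-1) = g*(-2 + g) + 1 = 1 + g*(-2 + g))
1/(y + J(1/(598 - 304))) = 1/(113193 + (1 + (-2 + 1/(598 - 304))/(598 - 304))) = 1/(113193 + (1 + (-2 + 1/294)/294)) = 1/(113193 + (1 + (1/294)*(-587/294))) = 1/(113193 + (1 - 587/86436)) = 1/(113193 + 85849/86436) = 1/(9784035997/86436) = 86436/9784035997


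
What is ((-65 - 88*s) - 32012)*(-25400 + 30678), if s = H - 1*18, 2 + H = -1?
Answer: -159548662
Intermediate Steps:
H = -3 (H = -2 - 1 = -3)
s = -21 (s = -3 - 1*18 = -3 - 18 = -21)
((-65 - 88*s) - 32012)*(-25400 + 30678) = ((-65 - 88*(-21)) - 32012)*(-25400 + 30678) = ((-65 + 1848) - 32012)*5278 = (1783 - 32012)*5278 = -30229*5278 = -159548662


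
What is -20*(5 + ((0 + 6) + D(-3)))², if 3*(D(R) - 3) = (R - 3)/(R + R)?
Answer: -36980/9 ≈ -4108.9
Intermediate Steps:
D(R) = 3 + (-3 + R)/(6*R) (D(R) = 3 + ((R - 3)/(R + R))/3 = 3 + ((-3 + R)/((2*R)))/3 = 3 + ((-3 + R)*(1/(2*R)))/3 = 3 + ((-3 + R)/(2*R))/3 = 3 + (-3 + R)/(6*R))
-20*(5 + ((0 + 6) + D(-3)))² = -20*(5 + ((0 + 6) + (⅙)*(-3 + 19*(-3))/(-3)))² = -20*(5 + (6 + (⅙)*(-⅓)*(-3 - 57)))² = -20*(5 + (6 + (⅙)*(-⅓)*(-60)))² = -20*(5 + (6 + 10/3))² = -20*(5 + 28/3)² = -20*(43/3)² = -20*1849/9 = -36980/9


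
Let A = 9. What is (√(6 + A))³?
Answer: 15*√15 ≈ 58.095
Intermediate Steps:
(√(6 + A))³ = (√(6 + 9))³ = (√15)³ = 15*√15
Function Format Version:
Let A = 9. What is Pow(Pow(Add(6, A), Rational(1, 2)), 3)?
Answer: Mul(15, Pow(15, Rational(1, 2))) ≈ 58.095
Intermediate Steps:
Pow(Pow(Add(6, A), Rational(1, 2)), 3) = Pow(Pow(Add(6, 9), Rational(1, 2)), 3) = Pow(Pow(15, Rational(1, 2)), 3) = Mul(15, Pow(15, Rational(1, 2)))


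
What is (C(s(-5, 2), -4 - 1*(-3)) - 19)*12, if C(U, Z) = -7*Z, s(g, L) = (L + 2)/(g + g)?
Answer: -144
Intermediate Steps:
s(g, L) = (2 + L)/(2*g) (s(g, L) = (2 + L)/((2*g)) = (2 + L)*(1/(2*g)) = (2 + L)/(2*g))
(C(s(-5, 2), -4 - 1*(-3)) - 19)*12 = (-7*(-4 - 1*(-3)) - 19)*12 = (-7*(-4 + 3) - 19)*12 = (-7*(-1) - 19)*12 = (7 - 19)*12 = -12*12 = -144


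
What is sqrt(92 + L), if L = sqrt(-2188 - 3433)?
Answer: sqrt(92 + I*sqrt(5621)) ≈ 10.264 + 3.6524*I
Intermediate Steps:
L = I*sqrt(5621) (L = sqrt(-5621) = I*sqrt(5621) ≈ 74.973*I)
sqrt(92 + L) = sqrt(92 + I*sqrt(5621))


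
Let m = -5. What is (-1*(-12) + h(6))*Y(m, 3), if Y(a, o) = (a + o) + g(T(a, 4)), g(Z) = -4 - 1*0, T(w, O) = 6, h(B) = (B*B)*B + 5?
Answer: -1398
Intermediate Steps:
h(B) = 5 + B**3 (h(B) = B**2*B + 5 = B**3 + 5 = 5 + B**3)
g(Z) = -4 (g(Z) = -4 + 0 = -4)
Y(a, o) = -4 + a + o (Y(a, o) = (a + o) - 4 = -4 + a + o)
(-1*(-12) + h(6))*Y(m, 3) = (-1*(-12) + (5 + 6**3))*(-4 - 5 + 3) = (12 + (5 + 216))*(-6) = (12 + 221)*(-6) = 233*(-6) = -1398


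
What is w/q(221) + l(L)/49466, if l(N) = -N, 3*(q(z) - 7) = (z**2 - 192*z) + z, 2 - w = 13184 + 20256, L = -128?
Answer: -275626722/18277687 ≈ -15.080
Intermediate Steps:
w = -33438 (w = 2 - (13184 + 20256) = 2 - 1*33440 = 2 - 33440 = -33438)
q(z) = 7 - 191*z/3 + z**2/3 (q(z) = 7 + ((z**2 - 192*z) + z)/3 = 7 + (z**2 - 191*z)/3 = 7 + (-191*z/3 + z**2/3) = 7 - 191*z/3 + z**2/3)
w/q(221) + l(L)/49466 = -33438/(7 - 191/3*221 + (1/3)*221**2) - 1*(-128)/49466 = -33438/(7 - 42211/3 + (1/3)*48841) + 128*(1/49466) = -33438/(7 - 42211/3 + 48841/3) + 64/24733 = -33438/2217 + 64/24733 = -33438*1/2217 + 64/24733 = -11146/739 + 64/24733 = -275626722/18277687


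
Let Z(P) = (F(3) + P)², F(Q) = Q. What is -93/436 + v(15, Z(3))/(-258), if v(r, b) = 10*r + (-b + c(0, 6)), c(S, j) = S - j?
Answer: -11847/18748 ≈ -0.63191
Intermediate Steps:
Z(P) = (3 + P)²
v(r, b) = -6 - b + 10*r (v(r, b) = 10*r + (-b + (0 - 1*6)) = 10*r + (-b + (0 - 6)) = 10*r + (-b - 6) = 10*r + (-6 - b) = -6 - b + 10*r)
-93/436 + v(15, Z(3))/(-258) = -93/436 + (-6 - (3 + 3)² + 10*15)/(-258) = -93*1/436 + (-6 - 1*6² + 150)*(-1/258) = -93/436 + (-6 - 1*36 + 150)*(-1/258) = -93/436 + (-6 - 36 + 150)*(-1/258) = -93/436 + 108*(-1/258) = -93/436 - 18/43 = -11847/18748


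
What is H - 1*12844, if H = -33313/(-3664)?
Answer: -47027103/3664 ≈ -12835.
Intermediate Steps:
H = 33313/3664 (H = -33313*(-1/3664) = 33313/3664 ≈ 9.0920)
H - 1*12844 = 33313/3664 - 1*12844 = 33313/3664 - 12844 = -47027103/3664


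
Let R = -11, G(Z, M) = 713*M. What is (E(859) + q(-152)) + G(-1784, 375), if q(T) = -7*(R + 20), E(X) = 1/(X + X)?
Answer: 459242017/1718 ≈ 2.6731e+5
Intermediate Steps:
E(X) = 1/(2*X)
q(T) = -63 (q(T) = -7*(-11 + 20) = -7*9 = -63)
(E(859) + q(-152)) + G(-1784, 375) = ((½)/859 - 63) + 713*375 = ((½)*(1/859) - 63) + 267375 = (1/1718 - 63) + 267375 = -108233/1718 + 267375 = 459242017/1718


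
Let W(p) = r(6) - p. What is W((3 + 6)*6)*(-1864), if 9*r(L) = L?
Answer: 298240/3 ≈ 99413.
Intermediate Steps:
r(L) = L/9
W(p) = 2/3 - p (W(p) = (1/9)*6 - p = 2/3 - p)
W((3 + 6)*6)*(-1864) = (2/3 - (3 + 6)*6)*(-1864) = (2/3 - 9*6)*(-1864) = (2/3 - 1*54)*(-1864) = (2/3 - 54)*(-1864) = -160/3*(-1864) = 298240/3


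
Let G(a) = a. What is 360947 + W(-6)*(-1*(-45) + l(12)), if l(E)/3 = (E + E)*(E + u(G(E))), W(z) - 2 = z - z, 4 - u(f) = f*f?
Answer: 342605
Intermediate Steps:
u(f) = 4 - f² (u(f) = 4 - f*f = 4 - f²)
W(z) = 2 (W(z) = 2 + (z - z) = 2 + 0 = 2)
l(E) = 6*E*(4 + E - E²) (l(E) = 3*((E + E)*(E + (4 - E²))) = 3*((2*E)*(4 + E - E²)) = 3*(2*E*(4 + E - E²)) = 6*E*(4 + E - E²))
360947 + W(-6)*(-1*(-45) + l(12)) = 360947 + 2*(-1*(-45) + 6*12*(4 + 12 - 1*12²)) = 360947 + 2*(45 + 6*12*(4 + 12 - 1*144)) = 360947 + 2*(45 + 6*12*(4 + 12 - 144)) = 360947 + 2*(45 + 6*12*(-128)) = 360947 + 2*(45 - 9216) = 360947 + 2*(-9171) = 360947 - 18342 = 342605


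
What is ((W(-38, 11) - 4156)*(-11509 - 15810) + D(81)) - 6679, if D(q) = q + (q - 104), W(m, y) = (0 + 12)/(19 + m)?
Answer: 2157419545/19 ≈ 1.1355e+8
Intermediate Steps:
W(m, y) = 12/(19 + m)
D(q) = -104 + 2*q (D(q) = q + (-104 + q) = -104 + 2*q)
((W(-38, 11) - 4156)*(-11509 - 15810) + D(81)) - 6679 = ((12/(19 - 38) - 4156)*(-11509 - 15810) + (-104 + 2*81)) - 6679 = ((12/(-19) - 4156)*(-27319) + (-104 + 162)) - 6679 = ((12*(-1/19) - 4156)*(-27319) + 58) - 6679 = ((-12/19 - 4156)*(-27319) + 58) - 6679 = (-78976/19*(-27319) + 58) - 6679 = (2157545344/19 + 58) - 6679 = 2157546446/19 - 6679 = 2157419545/19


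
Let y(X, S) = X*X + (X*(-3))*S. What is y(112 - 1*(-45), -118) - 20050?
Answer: 60177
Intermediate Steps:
y(X, S) = X² - 3*S*X (y(X, S) = X² + (-3*X)*S = X² - 3*S*X)
y(112 - 1*(-45), -118) - 20050 = (112 - 1*(-45))*((112 - 1*(-45)) - 3*(-118)) - 20050 = (112 + 45)*((112 + 45) + 354) - 20050 = 157*(157 + 354) - 20050 = 157*511 - 20050 = 80227 - 20050 = 60177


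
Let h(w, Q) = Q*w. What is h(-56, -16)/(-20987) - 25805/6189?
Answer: -547114879/129888543 ≈ -4.2122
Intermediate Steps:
h(-56, -16)/(-20987) - 25805/6189 = -16*(-56)/(-20987) - 25805/6189 = 896*(-1/20987) - 25805*1/6189 = -896/20987 - 25805/6189 = -547114879/129888543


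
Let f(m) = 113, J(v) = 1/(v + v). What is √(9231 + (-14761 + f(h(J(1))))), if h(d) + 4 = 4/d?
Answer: I*√5417 ≈ 73.6*I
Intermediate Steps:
J(v) = 1/(2*v)
h(d) = -4 + 4/d
√(9231 + (-14761 + f(h(J(1))))) = √(9231 + (-14761 + 113)) = √(9231 - 14648) = √(-5417) = I*√5417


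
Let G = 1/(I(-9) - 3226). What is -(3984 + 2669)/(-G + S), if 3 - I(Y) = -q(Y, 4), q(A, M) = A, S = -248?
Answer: 21502496/801535 ≈ 26.827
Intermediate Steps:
I(Y) = 3 + Y (I(Y) = 3 - (-1)*Y = 3 + Y)
G = -1/3232 (G = 1/((3 - 9) - 3226) = 1/(-6 - 3226) = 1/(-3232) = -1/3232 ≈ -0.00030941)
-(3984 + 2669)/(-G + S) = -(3984 + 2669)/(-1*(-1/3232) - 248) = -6653/(1/3232 - 248) = -6653/(-801535/3232) = -6653*(-3232)/801535 = -1*(-21502496/801535) = 21502496/801535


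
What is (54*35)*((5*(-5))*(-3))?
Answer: 141750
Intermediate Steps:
(54*35)*((5*(-5))*(-3)) = 1890*(-25*(-3)) = 1890*75 = 141750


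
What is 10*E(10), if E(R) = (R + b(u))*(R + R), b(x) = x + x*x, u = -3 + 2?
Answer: 2000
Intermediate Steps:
u = -1
b(x) = x + x²
E(R) = 2*R² (E(R) = (R - (1 - 1))*(R + R) = (R - 1*0)*(2*R) = (R + 0)*(2*R) = R*(2*R) = 2*R²)
10*E(10) = 10*(2*10²) = 10*(2*100) = 10*200 = 2000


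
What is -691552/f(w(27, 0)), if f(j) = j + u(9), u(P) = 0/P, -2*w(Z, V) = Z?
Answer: 1383104/27 ≈ 51226.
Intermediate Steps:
w(Z, V) = -Z/2
u(P) = 0
f(j) = j (f(j) = j + 0 = j)
-691552/f(w(27, 0)) = -691552/((-½*27)) = -691552/(-27/2) = -691552*(-2/27) = 1383104/27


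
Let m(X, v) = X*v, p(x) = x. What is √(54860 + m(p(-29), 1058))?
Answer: √24178 ≈ 155.49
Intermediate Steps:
√(54860 + m(p(-29), 1058)) = √(54860 - 29*1058) = √(54860 - 30682) = √24178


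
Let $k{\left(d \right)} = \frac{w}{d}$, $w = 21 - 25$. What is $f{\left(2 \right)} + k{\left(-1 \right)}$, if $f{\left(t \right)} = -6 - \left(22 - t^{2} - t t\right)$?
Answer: $-16$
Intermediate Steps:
$w = -4$ ($w = 21 - 25 = -4$)
$f{\left(t \right)} = -28 + 2 t^{2}$ ($f{\left(t \right)} = -6 + \left(\left(t^{2} + t^{2}\right) - 22\right) = -6 + \left(2 t^{2} - 22\right) = -6 + \left(-22 + 2 t^{2}\right) = -28 + 2 t^{2}$)
$k{\left(d \right)} = - \frac{4}{d}$
$f{\left(2 \right)} + k{\left(-1 \right)} = \left(-28 + 2 \cdot 2^{2}\right) - \frac{4}{-1} = \left(-28 + 2 \cdot 4\right) - -4 = \left(-28 + 8\right) + 4 = -20 + 4 = -16$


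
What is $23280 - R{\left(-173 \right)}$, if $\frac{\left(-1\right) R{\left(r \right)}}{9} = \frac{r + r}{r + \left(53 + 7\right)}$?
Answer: $\frac{2633754}{113} \approx 23308.0$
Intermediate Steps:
$R{\left(r \right)} = - \frac{18 r}{60 + r}$ ($R{\left(r \right)} = - 9 \frac{r + r}{r + \left(53 + 7\right)} = - 9 \frac{2 r}{r + 60} = - 9 \frac{2 r}{60 + r} = - \frac{18 r}{60 + r}$)
$23280 - R{\left(-173 \right)} = 23280 - \left(-18\right) \left(-173\right) \frac{1}{60 - 173} = 23280 - \left(-18\right) \left(-173\right) \frac{1}{-113} = 23280 - \left(-18\right) \left(-173\right) \left(- \frac{1}{113}\right) = 23280 - - \frac{3114}{113} = 23280 + \frac{3114}{113} = \frac{2633754}{113}$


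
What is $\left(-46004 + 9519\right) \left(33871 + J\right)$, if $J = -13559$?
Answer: $-741083320$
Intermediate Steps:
$\left(-46004 + 9519\right) \left(33871 + J\right) = \left(-46004 + 9519\right) \left(33871 - 13559\right) = \left(-36485\right) 20312 = -741083320$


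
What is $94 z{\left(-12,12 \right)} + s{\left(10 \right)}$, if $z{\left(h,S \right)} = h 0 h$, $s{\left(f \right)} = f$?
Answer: $10$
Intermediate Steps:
$z{\left(h,S \right)} = 0$ ($z{\left(h,S \right)} = 0 h = 0$)
$94 z{\left(-12,12 \right)} + s{\left(10 \right)} = 94 \cdot 0 + 10 = 0 + 10 = 10$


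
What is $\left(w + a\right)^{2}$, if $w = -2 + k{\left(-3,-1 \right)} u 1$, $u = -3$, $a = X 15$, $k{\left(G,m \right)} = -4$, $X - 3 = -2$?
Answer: $625$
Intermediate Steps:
$X = 1$ ($X = 3 - 2 = 1$)
$a = 15$ ($a = 1 \cdot 15 = 15$)
$w = 10$ ($w = -2 + \left(-4\right) \left(-3\right) 1 = -2 + 12 \cdot 1 = -2 + 12 = 10$)
$\left(w + a\right)^{2} = \left(10 + 15\right)^{2} = 25^{2} = 625$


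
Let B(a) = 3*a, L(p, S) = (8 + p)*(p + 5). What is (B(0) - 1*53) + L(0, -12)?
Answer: -13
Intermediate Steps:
L(p, S) = (5 + p)*(8 + p) (L(p, S) = (8 + p)*(5 + p) = (5 + p)*(8 + p))
(B(0) - 1*53) + L(0, -12) = (3*0 - 1*53) + (40 + 0² + 13*0) = (0 - 53) + (40 + 0 + 0) = -53 + 40 = -13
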